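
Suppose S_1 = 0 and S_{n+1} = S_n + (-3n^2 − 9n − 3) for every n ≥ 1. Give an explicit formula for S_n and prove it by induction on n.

Claim: S_n = -n^3 − 3n^2 + n + 3.

Base case: S_1 = 0, and -1^3 − 3·1^2 + 1 + 3 = 0.
Assume S_m = -m^3 − 3m^2 + m + 3.
Then S_{m+1} = S_m + (-3m^2 − 9m − 3) = (-m^3 − 3m^2 + m + 3) + (-3m^2 − 9m − 3) = -m^3 − 6m^2 − 8m,
and -(m+1)^3 − 3·(m+1)^2 + (m+1) + 3 = -m^3 − 6m^2 − 8m.
Hence S_n = -n^3 − 3n^2 + n + 3 for every n ≥ 1, by induction.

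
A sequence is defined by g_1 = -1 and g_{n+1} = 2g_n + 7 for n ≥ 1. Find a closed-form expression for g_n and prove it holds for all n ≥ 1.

Claim: g_n = 3·2^n − 7.

Base case: g_1 = -1, and 3·2^1 − 7 = 6 − 7 = -1.
Assume g_j = 3·2^j − 7 for some j ≥ 1.
Then g_{j+1} = 2g_j + 7 = 2·(3·2^j − 7) + 7 = 6·2^j − 14 + 7 = 3·2^{j+1} − 7.
By induction, g_n = 3·2^n − 7 for all n ≥ 1.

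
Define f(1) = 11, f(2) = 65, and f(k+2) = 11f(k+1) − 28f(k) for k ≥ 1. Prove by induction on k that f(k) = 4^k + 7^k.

Base cases: f(1) = 11 and 4^1 + 7^1 = 11; f(2) = 65 and 4^2 + 7^2 = 65.
Assume f(j) = 4^j + 7^j for all 1 ≤ j ≤ r, where r ≥ 2.
Then f(r+1) = 11f(r) − 28f(r−1) = 11·(4^r + 7^r) − 28·(4^{r−1} + 7^{r−1}) = (11·4 − 28)4^{r−1} + (11·7 − 28)7^{r−1} = 16·4^{r−1} + 49·7^{r−1} = 4^{r+1} + 7^{r+1}.
So the formula holds for r+1, and by strong induction f(k) = 4^k + 7^k for all k ≥ 1.

f(k) = 4^k + 7^k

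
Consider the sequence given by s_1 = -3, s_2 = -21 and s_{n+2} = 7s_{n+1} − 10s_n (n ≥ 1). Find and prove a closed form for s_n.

Claim: s_n = 2^n − 5^n.

Base cases: s_1 = -3 and 2^1 − 5^1 = -3; s_2 = -21 and 2^2 − 5^2 = -21.
Assume s_i = 2^i − 5^i for all 1 ≤ i ≤ j, where j ≥ 2.
Then s_{j+1} = 7s_j − 10s_{j−1} = 7·(2^j − 5^j) − 10·(2^{j−1} − 5^{j−1}) = (7·2 − 10)2^{j−1} − (7·5 − 10)5^{j−1} = 4·2^{j−1} − 25·5^{j−1} = 2^{j+1} − 5^{j+1}.
This completes the inductive step, so s_n = 2^n − 5^n for all n ≥ 1.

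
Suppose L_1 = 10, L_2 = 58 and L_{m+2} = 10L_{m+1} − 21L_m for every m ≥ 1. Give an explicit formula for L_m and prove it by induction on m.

Claim: L_m = 7^m + 3^m.

Base cases: L_1 = 10 and 7^1 + 3^1 = 10; L_2 = 58 and 7^2 + 3^2 = 58.
Assume L_j = 7^j + 3^j for all 1 ≤ j ≤ r, where r ≥ 2.
Then L_{r+1} = 10L_r − 21L_{r−1} = 10·(7^r + 3^r) − 21·(7^{r−1} + 3^{r−1}) = (10·7 − 21)7^{r−1} + (10·3 − 21)3^{r−1} = 49·7^{r−1} + 9·3^{r−1} = 7^{r+1} + 3^{r+1}.
Hence L_m = 7^m + 3^m for every m ≥ 1, by strong induction.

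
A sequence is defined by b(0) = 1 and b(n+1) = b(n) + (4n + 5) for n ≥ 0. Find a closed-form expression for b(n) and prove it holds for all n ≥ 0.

Claim: b(n) = 2n^2 + 3n + 1.

Base case: b(0) = 1, and 2·0^2 + 3·0 + 1 = 1.
Assume b(j) = 2j^2 + 3j + 1.
Then b(j+1) = b(j) + (4j + 5) = (2j^2 + 3j + 1) + (4j + 5) = 2j^2 + 7j + 6,
and 2·(j+1)^2 + 3·(j+1) + 1 = 2j^2 + 7j + 6.
By induction, b(n) = 2n^2 + 3n + 1 for all n ≥ 0.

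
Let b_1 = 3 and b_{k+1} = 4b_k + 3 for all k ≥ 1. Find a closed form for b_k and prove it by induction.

Claim: b_k = 4^k − 1.

Base case: b_1 = 3, and 4^1 − 1 = 4 − 1 = 3.
Assume b_j = 4^j − 1 for some j ≥ 1.
Then b_{j+1} = 4b_j + 3 = 4·(4^j − 1) + 3 = 4^{j+1} − 4 + 3 = 4^{j+1} − 1.
So the formula holds for j+1, and by induction b_k = 4^k − 1 for all k ≥ 1.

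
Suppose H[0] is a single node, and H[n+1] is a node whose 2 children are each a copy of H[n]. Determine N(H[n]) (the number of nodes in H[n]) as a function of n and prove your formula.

Claim: N(H[n]) = 2^{n+1} − 1.

Base case: N(H[0]) = 1, and 2^{0+1} − 1 = 1.
Assume N(H[m]) = 2^{m+1} − 1.
Then N(H[m+1]) = 1 + 2N(H[m]) = 1 + 2(2^{m+1} − 1) = 2^{m+2} − 2 + 1 = 2^{m+2} − 1.
So the formula holds for m+1, and by induction N(H[n]) = 2^{n+1} − 1 for all n ≥ 0.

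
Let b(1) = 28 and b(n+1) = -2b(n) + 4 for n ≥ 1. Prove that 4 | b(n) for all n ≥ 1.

Base case: b(1) = 28 = 4·7, so 4 | b(1).
Assume 4 | b(r), so b(r) = 4t for some integer t.
Then b(r+1) = -2b(r) + 4 = -2·(4t) + 4 = 4(-2t + 1), so 4 | b(r+1).
Hence 4 | b(n) for every n ≥ 1, by induction.

4 | b(n)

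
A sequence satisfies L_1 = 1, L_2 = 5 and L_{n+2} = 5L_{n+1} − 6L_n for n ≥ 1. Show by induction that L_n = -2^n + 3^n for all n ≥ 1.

Base cases: L_1 = 1 and -2^1 + 3^1 = 1; L_2 = 5 and -2^2 + 3^2 = 5.
Assume L_j = -2^j + 3^j for all 1 ≤ j ≤ m, where m ≥ 2.
Then L_{m+1} = 5L_m − 6L_{m−1} = 5·(-2^m + 3^m) − 6·(-2^{m−1} + 3^{m−1}) = -(5·2 − 6)2^{m−1} + (5·3 − 6)3^{m−1} = -4·2^{m−1} + 9·3^{m−1} = -2^{m+1} + 3^{m+1}.
This completes the inductive step, so L_n = -2^n + 3^n for all n ≥ 1.

L_n = -2^n + 3^n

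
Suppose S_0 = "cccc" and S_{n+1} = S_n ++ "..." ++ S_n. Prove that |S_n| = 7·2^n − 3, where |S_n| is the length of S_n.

Base case: |S_0| = 4, and 7·2^0 − 3 = 4.
Assume |S_k| = 7·2^k − 3.
Then |S_{k+1}| = |S_k| + 3 + |S_k| = 2|S_k| + 3 = 2(7·2^k − 3) + 3 = 7·2^{k+1} − 6 + 3 = 7·2^{k+1} − 3.
Hence |S_n| = 7·2^n − 3 for every n ≥ 0, by induction.

|S_n| = 7·2^n − 3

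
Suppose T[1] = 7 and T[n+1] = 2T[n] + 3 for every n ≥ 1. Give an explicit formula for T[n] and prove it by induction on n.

Claim: T[n] = 5·2^n − 3.

Base case: T[1] = 7, and 5·2^1 − 3 = 10 − 3 = 7.
Assume T[j] = 5·2^j − 3 for some j ≥ 1.
Then T[j+1] = 2T[j] + 3 = 2·(5·2^j − 3) + 3 = 10·2^j − 6 + 3 = 5·2^{j+1} − 3.
So the formula holds for j+1, and by induction T[n] = 5·2^n − 3 for all n ≥ 1.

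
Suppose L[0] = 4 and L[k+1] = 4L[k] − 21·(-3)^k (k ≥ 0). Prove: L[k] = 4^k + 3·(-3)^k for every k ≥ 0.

Base case: L[0] = 4, and 4^0 + 3·(-3)^0 = 1 + 3 = 4.
Assume L[m] = 4^m + 3·(-3)^m for some m ≥ 0.
Then L[m+1] = 4L[m] − 21·(-3)^m = 4·(4^m + 3·(-3)^m) − 21·(-3)^m = 4^{m+1} + 12·(-3)^m − 21·(-3)^m = 4^{m+1} − 9·(-3)^m = 4^{m+1} + 3·(-3)^{m+1}.
So the formula holds for m+1, and by induction L[k] = 4^k + 3·(-3)^k for all k ≥ 0.

L[k] = 4^k + 3·(-3)^k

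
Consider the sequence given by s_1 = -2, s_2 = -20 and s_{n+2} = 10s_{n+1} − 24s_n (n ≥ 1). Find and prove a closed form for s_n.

Claim: s_n = -6^n + 4^n.

Base cases: s_1 = -2 and -6^1 + 4^1 = -2; s_2 = -20 and -6^2 + 4^2 = -20.
Assume s_j = -6^j + 4^j for all 1 ≤ j ≤ k, where k ≥ 2.
Then s_{k+1} = 10s_k − 24s_{k−1} = 10·(-6^k + 4^k) − 24·(-6^{k−1} + 4^{k−1}) = -(10·6 − 24)6^{k−1} + (10·4 − 24)4^{k−1} = -36·6^{k−1} + 16·4^{k−1} = -6^{k+1} + 4^{k+1}.
This completes the inductive step, so s_n = -6^n + 4^n for all n ≥ 1.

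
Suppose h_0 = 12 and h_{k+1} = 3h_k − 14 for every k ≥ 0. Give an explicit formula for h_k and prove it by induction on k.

Claim: h_k = 5·3^k + 7.

Base case: h_0 = 12, and 5·3^0 + 7 = 5 + 7 = 12.
Assume h_j = 5·3^j + 7 for some j ≥ 0.
Then h_{j+1} = 3h_j − 14 = 3·(5·3^j + 7) − 14 = 15·3^j + 21 − 14 = 5·3^{j+1} + 7.
This completes the inductive step, so h_k = 5·3^k + 7 for all k ≥ 0.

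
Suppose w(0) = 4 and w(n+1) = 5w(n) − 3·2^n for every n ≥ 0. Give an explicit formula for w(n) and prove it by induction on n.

Claim: w(n) = 3·5^n + 2^n.

Base case: w(0) = 4, and 3·5^0 + 2^0 = 3 + 1 = 4.
Assume w(k) = 3·5^k + 2^k for some k ≥ 0.
Then w(k+1) = 5w(k) − 3·2^k = 5·(3·5^k + 2^k) − 3·2^k = 3·5^{k+1} + 5·2^k − 3·2^k = 3·5^{k+1} + 2·2^k = 3·5^{k+1} + 2^{k+1}.
Hence w(n) = 3·5^n + 2^n for every n ≥ 0, by induction.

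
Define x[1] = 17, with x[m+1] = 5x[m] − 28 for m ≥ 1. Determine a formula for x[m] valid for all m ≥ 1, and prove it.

Claim: x[m] = 2·5^m + 7.

Base case: x[1] = 17, and 2·5^1 + 7 = 10 + 7 = 17.
Assume x[j] = 2·5^j + 7 for some j ≥ 1.
Then x[j+1] = 5x[j] − 28 = 5·(2·5^j + 7) − 28 = 10·5^j + 35 − 28 = 2·5^{j+1} + 7.
By induction, x[m] = 2·5^m + 7 for all m ≥ 1.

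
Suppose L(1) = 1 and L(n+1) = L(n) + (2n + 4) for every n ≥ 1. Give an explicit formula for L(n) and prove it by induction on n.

Claim: L(n) = n^2 + 3n − 3.

Base case: L(1) = 1, and 1^2 + 3·1 − 3 = 1.
Assume L(k) = k^2 + 3k − 3.
Then L(k+1) = L(k) + (2k + 4) = (k^2 + 3k − 3) + (2k + 4) = k^2 + 5k + 1,
and (k+1)^2 + 3·(k+1) − 3 = k^2 + 5k + 1.
By induction, L(n) = n^2 + 3n − 3 for all n ≥ 1.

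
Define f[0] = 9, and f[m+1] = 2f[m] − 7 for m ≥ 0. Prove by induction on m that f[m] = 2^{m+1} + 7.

Base case: f[0] = 9, and 2^{0+1} + 7 = 2 + 7 = 9.
Assume f[j] = 2^{j+1} + 7 for some j ≥ 0.
Then f[j+1] = 2f[j] − 7 = 2·(2^{j+1} + 7) − 7 = 2^{j+2} + 14 − 7 = 2^{j+2} + 7.
By induction, f[m] = 2^{m+1} + 7 for all m ≥ 0.

f[m] = 2^{m+1} + 7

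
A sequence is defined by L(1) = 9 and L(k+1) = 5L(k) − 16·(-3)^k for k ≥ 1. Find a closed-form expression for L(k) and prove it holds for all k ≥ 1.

Claim: L(k) = 3·5^k + 2·(-3)^k.

Base case: L(1) = 9, and 3·5^1 + 2·(-3)^1 = 15 − 6 = 9.
Assume L(m) = 3·5^m + 2·(-3)^m for some m ≥ 1.
Then L(m+1) = 5L(m) − 16·(-3)^m = 5·(3·5^m + 2·(-3)^m) − 16·(-3)^m = 3·5^{m+1} + 10·(-3)^m − 16·(-3)^m = 3·5^{m+1} − 6·(-3)^m = 3·5^{m+1} + 2·(-3)^{m+1}.
This completes the inductive step, so L(k) = 3·5^k + 2·(-3)^k for all k ≥ 1.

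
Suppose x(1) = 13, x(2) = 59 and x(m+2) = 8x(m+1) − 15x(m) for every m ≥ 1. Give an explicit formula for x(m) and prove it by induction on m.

Claim: x(m) = 2·5^m + 3^m.

Base cases: x(1) = 13 and 2·5^1 + 3^1 = 13; x(2) = 59 and 2·5^2 + 3^2 = 59.
Assume x(j) = 2·5^j + 3^j for all 1 ≤ j ≤ r, where r ≥ 2.
Then x(r+1) = 8x(r) − 15x(r−1) = 8·(2·5^r + 3^r) − 15·(2·5^{r−1} + 3^{r−1}) = 2·(8·5 − 15)5^{r−1} + (8·3 − 15)3^{r−1} = 50·5^{r−1} + 9·3^{r−1} = 2·5^{r+1} + 3^{r+1}.
This completes the inductive step, so x(m) = 2·5^m + 3^m for all m ≥ 1.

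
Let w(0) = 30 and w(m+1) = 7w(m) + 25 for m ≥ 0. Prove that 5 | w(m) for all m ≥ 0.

Base case: w(0) = 30 = 5·6, so 5 | w(0).
Assume 5 | w(j), so w(j) = 5t for some integer t.
Then w(j+1) = 7w(j) + 25 = 7·(5t) + 25 = 5(7t + 5), so 5 | w(j+1).
Hence 5 | w(m) for every m ≥ 0, by induction.

5 | w(m)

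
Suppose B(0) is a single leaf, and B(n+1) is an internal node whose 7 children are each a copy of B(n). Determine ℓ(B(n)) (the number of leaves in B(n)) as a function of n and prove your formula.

Claim: ℓ(B(n)) = 7^n.

Base case: ℓ(B(0)) = 1, and 7^0 = 1.
Assume ℓ(B(j)) = 7^j.
Then ℓ(B(j+1)) = 7·ℓ(B(j)) = 7·7^j = 7^{j+1}.
By induction, ℓ(B(n)) = 7^n for all n ≥ 0.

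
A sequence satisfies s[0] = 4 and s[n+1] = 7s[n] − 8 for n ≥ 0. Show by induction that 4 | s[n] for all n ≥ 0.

Base case: s[0] = 4 = 4·1, so 4 | s[0].
Assume 4 | s[r], so s[r] = 4t for some integer t.
Then s[r+1] = 7s[r] − 8 = 7·(4t) − 8 = 4(7t − 2), so 4 | s[r+1].
This completes the inductive step, so 4 | s[n] for all n ≥ 0.

4 | s[n]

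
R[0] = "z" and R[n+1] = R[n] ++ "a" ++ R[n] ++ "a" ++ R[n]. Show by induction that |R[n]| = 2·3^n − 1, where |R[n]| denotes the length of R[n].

Base case: |R[0]| = 1, and 2·3^0 − 1 = 1.
Assume |R[k]| = 2·3^k − 1.
Then |R[k+1]| = 3|R[k]| + 2 = 3(2·3^k − 1) + 2 = 2·3^{k+1} − 3 + 2 = 2·3^{k+1} − 1.
Hence |R[n]| = 2·3^n − 1 for every n ≥ 0, by induction.

|R[n]| = 2·3^n − 1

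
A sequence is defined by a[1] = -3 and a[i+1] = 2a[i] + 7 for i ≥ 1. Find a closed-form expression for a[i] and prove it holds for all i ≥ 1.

Claim: a[i] = 2^{i+1} − 7.

Base case: a[1] = -3, and 2^{1+1} − 7 = 4 − 7 = -3.
Assume a[m] = 2^{m+1} − 7 for some m ≥ 1.
Then a[m+1] = 2a[m] + 7 = 2·(2^{m+1} − 7) + 7 = 2^{m+2} − 14 + 7 = 2^{m+2} − 7.
This completes the inductive step, so a[i] = 2^{i+1} − 7 for all i ≥ 1.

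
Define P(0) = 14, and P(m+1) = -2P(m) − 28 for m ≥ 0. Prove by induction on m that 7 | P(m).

Base case: P(0) = 14 = 7·2, so 7 | P(0).
Assume 7 | P(j), so P(j) = 7t for some integer t.
Then P(j+1) = -2P(j) − 28 = -2·(7t) − 28 = 7(-2t − 4), so 7 | P(j+1).
This completes the inductive step, so 7 | P(m) for all m ≥ 0.

7 | P(m)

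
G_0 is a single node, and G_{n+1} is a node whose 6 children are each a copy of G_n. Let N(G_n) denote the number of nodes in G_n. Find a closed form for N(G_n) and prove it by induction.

Claim: N(G_n) = (6^{n+1} − 1)/5.

Base case: N(G_0) = 1, and (6^{0+1} − 1)/5 = 1.
Assume N(G_m) = (6^{m+1} − 1)/5.
Then N(G_{m+1}) = 1 + 6N(G_m) = 1 + 6·(6^{m+1} − 1)/5 = 1 + (6^{m+2} − 6)/5 = (5 + 6^{m+2} − 6)/5 = (6^{m+2} − 1)/5.
This completes the inductive step, so N(G_n) = (6^{n+1} − 1)/5 for all n ≥ 0.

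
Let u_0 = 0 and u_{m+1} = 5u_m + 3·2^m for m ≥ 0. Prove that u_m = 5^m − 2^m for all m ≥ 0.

Base case: u_0 = 0, and 5^0 − 2^0 = 1 − 1 = 0.
Assume u_r = 5^r − 2^r for some r ≥ 0.
Then u_{r+1} = 5u_r + 3·2^r = 5·(5^r − 2^r) + 3·2^r = 5^{r+1} − 5·2^r + 3·2^r = 5^{r+1} − 2·2^r = 5^{r+1} − 2^{r+1}.
This completes the inductive step, so u_m = 5^m − 2^m for all m ≥ 0.

u_m = 5^m − 2^m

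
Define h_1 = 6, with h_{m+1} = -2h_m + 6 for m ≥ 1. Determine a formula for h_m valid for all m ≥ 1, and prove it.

Claim: h_m = -2·(-2)^m + 2.

Base case: h_1 = 6, and -2·(-2)^1 + 2 = 4 + 2 = 6.
Assume h_j = -2·(-2)^j + 2 for some j ≥ 1.
Then h_{j+1} = -2h_j + 6 = -2·(-2·(-2)^j + 2) + 6 = 4·(-2)^j − 4 + 6 = -2·(-2)^{j+1} + 2.
This completes the inductive step, so h_m = -2·(-2)^m + 2 for all m ≥ 1.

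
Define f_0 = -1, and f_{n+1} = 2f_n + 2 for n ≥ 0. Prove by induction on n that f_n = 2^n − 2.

Base case: f_0 = -1, and 2^0 − 2 = 1 − 2 = -1.
Assume f_k = 2^k − 2 for some k ≥ 0.
Then f_{k+1} = 2f_k + 2 = 2·(2^k − 2) + 2 = 2^{k+1} − 4 + 2 = 2^{k+1} − 2.
So the formula holds for k+1, and by induction f_n = 2^n − 2 for all n ≥ 0.

f_n = 2^n − 2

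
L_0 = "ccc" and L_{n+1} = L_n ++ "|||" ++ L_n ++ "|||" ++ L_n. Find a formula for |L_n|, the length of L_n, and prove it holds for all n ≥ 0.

Claim: |L_n| = 6·3^n − 3.

Base case: |L_0| = 3, and 6·3^0 − 3 = 3.
Assume |L_r| = 6·3^r − 3.
Then |L_{r+1}| = 3|L_r| + 6 = 3(6·3^r − 3) + 6 = 6·3^{r+1} − 9 + 6 = 6·3^{r+1} − 3.
Hence |L_n| = 6·3^n − 3 for every n ≥ 0, by induction.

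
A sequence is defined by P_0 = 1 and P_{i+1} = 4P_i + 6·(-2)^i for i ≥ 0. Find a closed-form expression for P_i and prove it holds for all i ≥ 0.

Claim: P_i = 2·4^i − (-2)^i.

Base case: P_0 = 1, and 2·4^0 − (-2)^0 = 2 − 1 = 1.
Assume P_k = 2·4^k − (-2)^k for some k ≥ 0.
Then P_{k+1} = 4P_k + 6·(-2)^k = 4·(2·4^k − (-2)^k) + 6·(-2)^k = 2·4^{k+1} − 4·(-2)^k + 6·(-2)^k = 2·4^{k+1} + 2·(-2)^k = 2·4^{k+1} − (-2)^{k+1}.
So the formula holds for k+1, and by induction P_i = 2·4^i − (-2)^i for all i ≥ 0.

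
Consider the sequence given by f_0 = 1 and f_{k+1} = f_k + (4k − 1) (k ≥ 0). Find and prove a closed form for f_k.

Claim: f_k = 2k^2 − 3k + 1.

Base case: f_0 = 1, and 2·0^2 − 3·0 + 1 = 1.
Assume f_m = 2m^2 − 3m + 1.
Then f_{m+1} = f_m + (4m − 1) = (2m^2 − 3m + 1) + (4m − 1) = 2m^2 + m,
and 2·(m+1)^2 − 3·(m+1) + 1 = 2m^2 + m.
By induction, f_k = 2k^2 − 3k + 1 for all k ≥ 0.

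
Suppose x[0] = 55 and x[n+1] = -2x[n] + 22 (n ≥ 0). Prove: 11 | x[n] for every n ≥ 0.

Base case: x[0] = 55 = 11·5, so 11 | x[0].
Assume 11 | x[r], so x[r] = 11t for some integer t.
Then x[r+1] = -2x[r] + 22 = -2·(11t) + 22 = 11(-2t + 2), so 11 | x[r+1].
Hence 11 | x[n] for every n ≥ 0, by induction.

11 | x[n]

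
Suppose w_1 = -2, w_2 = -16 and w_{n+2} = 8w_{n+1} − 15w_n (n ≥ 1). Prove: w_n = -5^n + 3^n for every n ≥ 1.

Base cases: w_1 = -2 and -5^1 + 3^1 = -2; w_2 = -16 and -5^2 + 3^2 = -16.
Assume w_j = -5^j + 3^j for all 1 ≤ j ≤ m, where m ≥ 2.
Then w_{m+1} = 8w_m − 15w_{m−1} = 8·(-5^m + 3^m) − 15·(-5^{m−1} + 3^{m−1}) = -(8·5 − 15)5^{m−1} + (8·3 − 15)3^{m−1} = -25·5^{m−1} + 9·3^{m−1} = -5^{m+1} + 3^{m+1}.
By strong induction, w_n = -5^n + 3^n for all n ≥ 1.

w_n = -5^n + 3^n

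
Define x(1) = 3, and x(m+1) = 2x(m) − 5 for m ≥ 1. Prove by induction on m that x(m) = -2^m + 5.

Base case: x(1) = 3, and -2^1 + 5 = -2 + 5 = 3.
Assume x(j) = -2^j + 5 for some j ≥ 1.
Then x(j+1) = 2x(j) − 5 = 2·(-2^j + 5) − 5 = -2^{j+1} + 10 − 5 = -2^{j+1} + 5.
So the formula holds for j+1, and by induction x(m) = -2^m + 5 for all m ≥ 1.

x(m) = -2^m + 5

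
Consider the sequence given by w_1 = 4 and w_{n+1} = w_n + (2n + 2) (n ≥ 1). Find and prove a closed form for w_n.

Claim: w_n = n^2 + n + 2.

Base case: w_1 = 4, and 1^2 + 1 + 2 = 4.
Assume w_r = r^2 + r + 2.
Then w_{r+1} = w_r + (2r + 2) = (r^2 + r + 2) + (2r + 2) = r^2 + 3r + 4,
and (r+1)^2 + (r+1) + 2 = r^2 + 3r + 4.
Hence w_n = n^2 + n + 2 for every n ≥ 1, by induction.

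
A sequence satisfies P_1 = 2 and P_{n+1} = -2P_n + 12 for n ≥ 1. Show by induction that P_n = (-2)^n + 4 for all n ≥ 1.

Base case: P_1 = 2, and (-2)^1 + 4 = -2 + 4 = 2.
Assume P_j = (-2)^j + 4 for some j ≥ 1.
Then P_{j+1} = -2P_j + 12 = -2·((-2)^j + 4) + 12 = -2·(-2)^j − 8 + 12 = (-2)^{j+1} + 4.
So the formula holds for j+1, and by induction P_n = (-2)^n + 4 for all n ≥ 1.

P_n = (-2)^n + 4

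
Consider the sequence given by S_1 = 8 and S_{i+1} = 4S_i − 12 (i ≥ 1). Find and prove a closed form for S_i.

Claim: S_i = 4^i + 4.

Base case: S_1 = 8, and 4^1 + 4 = 4 + 4 = 8.
Assume S_r = 4^r + 4 for some r ≥ 1.
Then S_{r+1} = 4S_r − 12 = 4·(4^r + 4) − 12 = 4^{r+1} + 16 − 12 = 4^{r+1} + 4.
By induction, S_i = 4^i + 4 for all i ≥ 1.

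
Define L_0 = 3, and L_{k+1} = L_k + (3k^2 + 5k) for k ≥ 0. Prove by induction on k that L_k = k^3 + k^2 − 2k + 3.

Base case: L_0 = 3, and 0^3 + 0^2 − 2·0 + 3 = 3.
Assume L_m = m^3 + m^2 − 2m + 3.
Then L_{m+1} = L_m + (3m^2 + 5m) = (m^3 + m^2 − 2m + 3) + (3m^2 + 5m) = m^3 + 4m^2 + 3m + 3,
and (m+1)^3 + (m+1)^2 − 2·(m+1) + 3 = m^3 + 4m^2 + 3m + 3.
Hence L_k = k^3 + k^2 − 2k + 3 for every k ≥ 0, by induction.

L_k = k^3 + k^2 − 2k + 3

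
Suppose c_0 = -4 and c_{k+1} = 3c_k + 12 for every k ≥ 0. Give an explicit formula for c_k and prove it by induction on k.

Claim: c_k = 2·3^k − 6.

Base case: c_0 = -4, and 2·3^0 − 6 = 2 − 6 = -4.
Assume c_r = 2·3^r − 6 for some r ≥ 0.
Then c_{r+1} = 3c_r + 12 = 3·(2·3^r − 6) + 12 = 6·3^r − 18 + 12 = 2·3^{r+1} − 6.
This completes the inductive step, so c_k = 2·3^k − 6 for all k ≥ 0.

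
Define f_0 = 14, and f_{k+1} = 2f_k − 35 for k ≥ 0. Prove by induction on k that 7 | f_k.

Base case: f_0 = 14 = 7·2, so 7 | f_0.
Assume 7 | f_r, so f_r = 7t for some integer t.
Then f_{r+1} = 2f_r − 35 = 2·(7t) − 35 = 7(2t − 5), so 7 | f_{r+1}.
By induction, 7 | f_k for all k ≥ 0.

7 | f_k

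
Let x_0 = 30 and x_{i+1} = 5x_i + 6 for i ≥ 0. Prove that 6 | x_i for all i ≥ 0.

Base case: x_0 = 30 = 6·5, so 6 | x_0.
Assume 6 | x_k, so x_k = 6t for some integer t.
Then x_{k+1} = 5x_k + 6 = 5·(6t) + 6 = 6(5t + 1), so 6 | x_{k+1}.
So the property holds for k+1, and by induction 6 | x_i for all i ≥ 0.

6 | x_i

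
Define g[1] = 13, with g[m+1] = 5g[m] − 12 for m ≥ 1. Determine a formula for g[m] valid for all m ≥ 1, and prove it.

Claim: g[m] = 2·5^m + 3.

Base case: g[1] = 13, and 2·5^1 + 3 = 10 + 3 = 13.
Assume g[r] = 2·5^r + 3 for some r ≥ 1.
Then g[r+1] = 5g[r] − 12 = 5·(2·5^r + 3) − 12 = 10·5^r + 15 − 12 = 2·5^{r+1} + 3.
Hence g[m] = 2·5^m + 3 for every m ≥ 1, by induction.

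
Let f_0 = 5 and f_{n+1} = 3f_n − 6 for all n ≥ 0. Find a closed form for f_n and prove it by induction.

Claim: f_n = 2·3^n + 3.

Base case: f_0 = 5, and 2·3^0 + 3 = 2 + 3 = 5.
Assume f_r = 2·3^r + 3 for some r ≥ 0.
Then f_{r+1} = 3f_r − 6 = 3·(2·3^r + 3) − 6 = 6·3^r + 9 − 6 = 2·3^{r+1} + 3.
This completes the inductive step, so f_n = 2·3^n + 3 for all n ≥ 0.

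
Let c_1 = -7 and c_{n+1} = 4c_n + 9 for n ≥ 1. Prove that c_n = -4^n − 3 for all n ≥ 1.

Base case: c_1 = -7, and -4^1 − 3 = -4 − 3 = -7.
Assume c_r = -4^r − 3 for some r ≥ 1.
Then c_{r+1} = 4c_r + 9 = 4·(-4^r − 3) + 9 = -4^{r+1} − 12 + 9 = -4^{r+1} − 3.
So the formula holds for r+1, and by induction c_n = -4^n − 3 for all n ≥ 1.

c_n = -4^n − 3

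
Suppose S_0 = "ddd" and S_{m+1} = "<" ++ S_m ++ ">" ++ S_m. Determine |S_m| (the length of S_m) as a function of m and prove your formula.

Claim: |S_m| = 5·2^m − 2.

Base case: |S_0| = 3, and 5·2^0 − 2 = 3.
Assume |S_r| = 5·2^r − 2.
Then |S_{r+1}| = 1 + |S_r| + 1 + |S_r| = 2|S_r| + 2 = 2(5·2^r − 2) + 2 = 5·2^{r+1} − 4 + 2 = 5·2^{r+1} − 2.
Hence |S_m| = 5·2^m − 2 for every m ≥ 0, by induction.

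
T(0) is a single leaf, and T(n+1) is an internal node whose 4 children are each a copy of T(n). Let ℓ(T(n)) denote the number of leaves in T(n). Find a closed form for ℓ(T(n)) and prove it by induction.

Claim: ℓ(T(n)) = 4^n.

Base case: ℓ(T(0)) = 1, and 4^0 = 1.
Assume ℓ(T(r)) = 4^r.
Then ℓ(T(r+1)) = 4·ℓ(T(r)) = 4·4^r = 4^{r+1}.
Hence ℓ(T(n)) = 4^n for every n ≥ 0, by induction.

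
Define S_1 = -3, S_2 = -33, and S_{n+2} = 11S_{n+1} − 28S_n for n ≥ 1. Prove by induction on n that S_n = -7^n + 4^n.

Base cases: S_1 = -3 and -7^1 + 4^1 = -3; S_2 = -33 and -7^2 + 4^2 = -33.
Assume S_j = -7^j + 4^j for all 1 ≤ j ≤ m, where m ≥ 2.
Then S_{m+1} = 11S_m − 28S_{m−1} = 11·(-7^m + 4^m) − 28·(-7^{m−1} + 4^{m−1}) = -(11·7 − 28)7^{m−1} + (11·4 − 28)4^{m−1} = -49·7^{m−1} + 16·4^{m−1} = -7^{m+1} + 4^{m+1}.
Hence S_n = -7^n + 4^n for every n ≥ 1, by strong induction.

S_n = -7^n + 4^n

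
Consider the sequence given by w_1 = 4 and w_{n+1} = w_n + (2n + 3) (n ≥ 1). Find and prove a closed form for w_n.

Claim: w_n = n^2 + 2n + 1.

Base case: w_1 = 4, and 1^2 + 2·1 + 1 = 4.
Assume w_m = m^2 + 2m + 1.
Then w_{m+1} = w_m + (2m + 3) = (m^2 + 2m + 1) + (2m + 3) = m^2 + 4m + 4,
and (m+1)^2 + 2·(m+1) + 1 = m^2 + 4m + 4.
By induction, w_n = n^2 + 2n + 1 for all n ≥ 1.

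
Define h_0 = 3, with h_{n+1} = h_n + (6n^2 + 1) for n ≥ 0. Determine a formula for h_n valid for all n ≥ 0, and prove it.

Claim: h_n = 2n^3 − 3n^2 + 2n + 3.

Base case: h_0 = 3, and 2·0^3 − 3·0^2 + 2·0 + 3 = 3.
Assume h_k = 2k^3 − 3k^2 + 2k + 3.
Then h_{k+1} = h_k + (6k^2 + 1) = (2k^3 − 3k^2 + 2k + 3) + (6k^2 + 1) = 2k^3 + 3k^2 + 2k + 4,
and 2·(k+1)^3 − 3·(k+1)^2 + 2·(k+1) + 3 = 2k^3 + 3k^2 + 2k + 4.
By induction, h_n = 2n^3 − 3n^2 + 2n + 3 for all n ≥ 0.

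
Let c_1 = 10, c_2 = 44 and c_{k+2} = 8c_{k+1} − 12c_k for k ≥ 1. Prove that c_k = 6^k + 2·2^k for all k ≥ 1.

Base cases: c_1 = 10 and 6^1 + 2·2^1 = 10; c_2 = 44 and 6^2 + 2·2^2 = 44.
Assume c_j = 6^j + 2·2^j for all 1 ≤ j ≤ r, where r ≥ 2.
Then c_{r+1} = 8c_r − 12c_{r−1} = 8·(6^r + 2·2^r) − 12·(6^{r−1} + 2·2^{r−1}) = (8·6 − 12)6^{r−1} + 2·(8·2 − 12)2^{r−1} = 36·6^{r−1} + 8·2^{r−1} = 6^{r+1} + 2·2^{r+1}.
So the formula holds for r+1, and by strong induction c_k = 6^k + 2·2^k for all k ≥ 1.

c_k = 6^k + 2·2^k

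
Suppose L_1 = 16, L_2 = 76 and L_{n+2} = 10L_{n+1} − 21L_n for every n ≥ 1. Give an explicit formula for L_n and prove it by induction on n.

Claim: L_n = 3·3^n + 7^n.

Base cases: L_1 = 16 and 3·3^1 + 7^1 = 16; L_2 = 76 and 3·3^2 + 7^2 = 76.
Assume L_j = 3·3^j + 7^j for all 1 ≤ j ≤ r, where r ≥ 2.
Then L_{r+1} = 10L_r − 21L_{r−1} = 10·(3·3^r + 7^r) − 21·(3·3^{r−1} + 7^{r−1}) = 3·(10·3 − 21)3^{r−1} + (10·7 − 21)7^{r−1} = 27·3^{r−1} + 49·7^{r−1} = 3·3^{r+1} + 7^{r+1}.
This completes the inductive step, so L_n = 3·3^n + 7^n for all n ≥ 1.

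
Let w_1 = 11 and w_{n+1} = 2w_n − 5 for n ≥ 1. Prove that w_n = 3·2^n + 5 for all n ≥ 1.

Base case: w_1 = 11, and 3·2^1 + 5 = 6 + 5 = 11.
Assume w_r = 3·2^r + 5 for some r ≥ 1.
Then w_{r+1} = 2w_r − 5 = 2·(3·2^r + 5) − 5 = 6·2^r + 10 − 5 = 3·2^{r+1} + 5.
By induction, w_n = 3·2^n + 5 for all n ≥ 1.

w_n = 3·2^n + 5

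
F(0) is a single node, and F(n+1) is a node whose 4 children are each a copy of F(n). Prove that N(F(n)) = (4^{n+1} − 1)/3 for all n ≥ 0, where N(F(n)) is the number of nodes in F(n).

Base case: N(F(0)) = 1, and (4^{0+1} − 1)/3 = 1.
Assume N(F(r)) = (4^{r+1} − 1)/3.
Then N(F(r+1)) = 1 + 4N(F(r)) = 1 + 4·(4^{r+1} − 1)/3 = 1 + (4^{r+2} − 4)/3 = (3 + 4^{r+2} − 4)/3 = (4^{r+2} − 1)/3.
So the formula holds for r+1, and by induction N(F(n)) = (4^{n+1} − 1)/3 for all n ≥ 0.

N(F(n)) = (4^{n+1} − 1)/3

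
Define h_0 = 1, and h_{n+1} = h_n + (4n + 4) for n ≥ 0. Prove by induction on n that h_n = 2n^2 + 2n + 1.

Base case: h_0 = 1, and 2·0^2 + 2·0 + 1 = 1.
Assume h_r = 2r^2 + 2r + 1.
Then h_{r+1} = h_r + (4r + 4) = (2r^2 + 2r + 1) + (4r + 4) = 2r^2 + 6r + 5,
and 2·(r+1)^2 + 2·(r+1) + 1 = 2r^2 + 6r + 5.
This completes the inductive step, so h_n = 2n^2 + 2n + 1 for all n ≥ 0.

h_n = 2n^2 + 2n + 1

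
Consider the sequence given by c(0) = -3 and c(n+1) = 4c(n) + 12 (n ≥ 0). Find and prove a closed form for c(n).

Claim: c(n) = 4^n − 4.

Base case: c(0) = -3, and 4^0 − 4 = 1 − 4 = -3.
Assume c(k) = 4^k − 4 for some k ≥ 0.
Then c(k+1) = 4c(k) + 12 = 4·(4^k − 4) + 12 = 4^{k+1} − 16 + 12 = 4^{k+1} − 4.
This completes the inductive step, so c(n) = 4^n − 4 for all n ≥ 0.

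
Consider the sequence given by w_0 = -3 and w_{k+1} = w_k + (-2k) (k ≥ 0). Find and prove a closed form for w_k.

Claim: w_k = -k^2 + k − 3.

Base case: w_0 = -3, and -0^2 + 0 − 3 = -3.
Assume w_r = -r^2 + r − 3.
Then w_{r+1} = w_r + (-2r) = (-r^2 + r − 3) + (-2r) = -r^2 − r − 3,
and -(r+1)^2 + (r+1) − 3 = -r^2 − r − 3.
This completes the inductive step, so w_k = -k^2 + k − 3 for all k ≥ 0.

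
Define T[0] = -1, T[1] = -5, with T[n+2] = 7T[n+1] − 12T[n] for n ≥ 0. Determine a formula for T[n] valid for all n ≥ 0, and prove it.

Claim: T[n] = 3^n − 2·4^n.

Base cases: T[0] = -1 and 3^0 − 2·4^0 = -1; T[1] = -5 and 3^1 − 2·4^1 = -5.
Assume T[j] = 3^j − 2·4^j for all 0 ≤ j ≤ k, where k ≥ 1.
Then T[k+1] = 7T[k] − 12T[k−1] = 7·(3^k − 2·4^k) − 12·(3^{k−1} − 2·4^{k−1}) = (7·3 − 12)3^{k−1} − 2·(7·4 − 12)4^{k−1} = 9·3^{k−1} − 32·4^{k−1} = 3^{k+1} − 2·4^{k+1}.
Hence T[n] = 3^n − 2·4^n for every n ≥ 0, by strong induction.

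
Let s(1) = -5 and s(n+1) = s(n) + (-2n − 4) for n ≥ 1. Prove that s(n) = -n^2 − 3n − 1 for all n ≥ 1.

Base case: s(1) = -5, and -1^2 − 3·1 − 1 = -5.
Assume s(m) = -m^2 − 3m − 1.
Then s(m+1) = s(m) + (-2m − 4) = (-m^2 − 3m − 1) + (-2m − 4) = -m^2 − 5m − 5,
and -(m+1)^2 − 3·(m+1) − 1 = -m^2 − 5m − 5.
Hence s(n) = -n^2 − 3n − 1 for every n ≥ 1, by induction.

s(n) = -n^2 − 3n − 1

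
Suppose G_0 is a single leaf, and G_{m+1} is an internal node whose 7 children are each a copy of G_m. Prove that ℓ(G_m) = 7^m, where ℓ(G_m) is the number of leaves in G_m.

Base case: ℓ(G_0) = 1, and 7^0 = 1.
Assume ℓ(G_r) = 7^r.
Then ℓ(G_{r+1}) = 7·ℓ(G_r) = 7·7^r = 7^{r+1}.
This completes the inductive step, so ℓ(G_m) = 7^m for all m ≥ 0.

ℓ(G_m) = 7^m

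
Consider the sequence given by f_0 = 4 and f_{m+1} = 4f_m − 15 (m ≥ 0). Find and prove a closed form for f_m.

Claim: f_m = -4^m + 5.

Base case: f_0 = 4, and -4^0 + 5 = -1 + 5 = 4.
Assume f_j = -4^j + 5 for some j ≥ 0.
Then f_{j+1} = 4f_j − 15 = 4·(-4^j + 5) − 15 = -4^{j+1} + 20 − 15 = -4^{j+1} + 5.
Hence f_m = -4^m + 5 for every m ≥ 0, by induction.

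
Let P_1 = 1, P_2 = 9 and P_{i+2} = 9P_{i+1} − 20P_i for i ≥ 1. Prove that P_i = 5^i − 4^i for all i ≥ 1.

Base cases: P_1 = 1 and 5^1 − 4^1 = 1; P_2 = 9 and 5^2 − 4^2 = 9.
Assume P_j = 5^j − 4^j for all 1 ≤ j ≤ m, where m ≥ 2.
Then P_{m+1} = 9P_m − 20P_{m−1} = 9·(5^m − 4^m) − 20·(5^{m−1} − 4^{m−1}) = (9·5 − 20)5^{m−1} − (9·4 − 20)4^{m−1} = 25·5^{m−1} − 16·4^{m−1} = 5^{m+1} − 4^{m+1}.
This completes the inductive step, so P_i = 5^i − 4^i for all i ≥ 1.

P_i = 5^i − 4^i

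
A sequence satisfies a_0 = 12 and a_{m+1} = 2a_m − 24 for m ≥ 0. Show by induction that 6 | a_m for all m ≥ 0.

Base case: a_0 = 12 = 6·2, so 6 | a_0.
Assume 6 | a_k, so a_k = 6t for some integer t.
Then a_{k+1} = 2a_k − 24 = 2·(6t) − 24 = 6(2t − 4), so 6 | a_{k+1}.
By induction, 6 | a_m for all m ≥ 0.

6 | a_m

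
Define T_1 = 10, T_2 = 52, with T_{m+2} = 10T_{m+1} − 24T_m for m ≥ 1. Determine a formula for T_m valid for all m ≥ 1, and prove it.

Claim: T_m = 4^m + 6^m.

Base cases: T_1 = 10 and 4^1 + 6^1 = 10; T_2 = 52 and 4^2 + 6^2 = 52.
Assume T_i = 4^i + 6^i for all 1 ≤ i ≤ j, where j ≥ 2.
Then T_{j+1} = 10T_j − 24T_{j−1} = 10·(4^j + 6^j) − 24·(4^{j−1} + 6^{j−1}) = (10·4 − 24)4^{j−1} + (10·6 − 24)6^{j−1} = 16·4^{j−1} + 36·6^{j−1} = 4^{j+1} + 6^{j+1}.
This completes the inductive step, so T_m = 4^m + 6^m for all m ≥ 1.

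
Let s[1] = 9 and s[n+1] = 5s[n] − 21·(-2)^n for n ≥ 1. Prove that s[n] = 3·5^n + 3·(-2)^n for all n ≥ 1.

Base case: s[1] = 9, and 3·5^1 + 3·(-2)^1 = 15 − 6 = 9.
Assume s[r] = 3·5^r + 3·(-2)^r for some r ≥ 1.
Then s[r+1] = 5s[r] − 21·(-2)^r = 5·(3·5^r + 3·(-2)^r) − 21·(-2)^r = 3·5^{r+1} + 15·(-2)^r − 21·(-2)^r = 3·5^{r+1} − 6·(-2)^r = 3·5^{r+1} + 3·(-2)^{r+1}.
This completes the inductive step, so s[n] = 3·5^n + 3·(-2)^n for all n ≥ 1.

s[n] = 3·5^n + 3·(-2)^n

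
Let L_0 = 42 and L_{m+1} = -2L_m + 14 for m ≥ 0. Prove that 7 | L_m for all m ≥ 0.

Base case: L_0 = 42 = 7·6, so 7 | L_0.
Assume 7 | L_k, so L_k = 7t for some integer t.
Then L_{k+1} = -2L_k + 14 = -2·(7t) + 14 = 7(-2t + 2), so 7 | L_{k+1}.
By induction, 7 | L_m for all m ≥ 0.

7 | L_m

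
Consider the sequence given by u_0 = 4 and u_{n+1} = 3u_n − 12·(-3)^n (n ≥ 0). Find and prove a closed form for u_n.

Claim: u_n = 2·3^n + 2·(-3)^n.

Base case: u_0 = 4, and 2·3^0 + 2·(-3)^0 = 2 + 2 = 4.
Assume u_r = 2·3^r + 2·(-3)^r for some r ≥ 0.
Then u_{r+1} = 3u_r − 12·(-3)^r = 3·(2·3^r + 2·(-3)^r) − 12·(-3)^r = 2·3^{r+1} + 6·(-3)^r − 12·(-3)^r = 2·3^{r+1} − 6·(-3)^r = 2·3^{r+1} + 2·(-3)^{r+1}.
So the formula holds for r+1, and by induction u_n = 2·3^n + 2·(-3)^n for all n ≥ 0.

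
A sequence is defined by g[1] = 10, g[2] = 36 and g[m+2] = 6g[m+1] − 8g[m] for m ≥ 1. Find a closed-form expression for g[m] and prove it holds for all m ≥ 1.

Claim: g[m] = 2·4^m + 2^m.

Base cases: g[1] = 10 and 2·4^1 + 2^1 = 10; g[2] = 36 and 2·4^2 + 2^2 = 36.
Assume g[i] = 2·4^i + 2^i for all 1 ≤ i ≤ j, where j ≥ 2.
Then g[j+1] = 6g[j] − 8g[j−1] = 6·(2·4^j + 2^j) − 8·(2·4^{j−1} + 2^{j−1}) = 2·(6·4 − 8)4^{j−1} + (6·2 − 8)2^{j−1} = 32·4^{j−1} + 4·2^{j−1} = 2·4^{j+1} + 2^{j+1}.
By strong induction, g[m] = 2·4^m + 2^m for all m ≥ 1.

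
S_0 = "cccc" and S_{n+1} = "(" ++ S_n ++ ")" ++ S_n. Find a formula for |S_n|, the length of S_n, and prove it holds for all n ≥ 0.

Claim: |S_n| = 6·2^n − 2.

Base case: |S_0| = 4, and 6·2^0 − 2 = 4.
Assume |S_r| = 6·2^r − 2.
Then |S_{r+1}| = 1 + |S_r| + 1 + |S_r| = 2|S_r| + 2 = 2(6·2^r − 2) + 2 = 6·2^{r+1} − 4 + 2 = 6·2^{r+1} − 2.
This completes the inductive step, so |S_n| = 6·2^n − 2 for all n ≥ 0.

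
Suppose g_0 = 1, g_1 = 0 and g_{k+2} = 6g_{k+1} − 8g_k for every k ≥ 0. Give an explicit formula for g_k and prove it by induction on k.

Claim: g_k = -4^k + 2·2^k.

Base cases: g_0 = 1 and -4^0 + 2·2^0 = 1; g_1 = 0 and -4^1 + 2·2^1 = 0.
Assume g_j = -4^j + 2·2^j for all 0 ≤ j ≤ m, where m ≥ 1.
Then g_{m+1} = 6g_m − 8g_{m−1} = 6·(-4^m + 2·2^m) − 8·(-4^{m−1} + 2·2^{m−1}) = -(6·4 − 8)4^{m−1} + 2·(6·2 − 8)2^{m−1} = -16·4^{m−1} + 8·2^{m−1} = -4^{m+1} + 2·2^{m+1}.
Hence g_k = -4^k + 2·2^k for every k ≥ 0, by strong induction.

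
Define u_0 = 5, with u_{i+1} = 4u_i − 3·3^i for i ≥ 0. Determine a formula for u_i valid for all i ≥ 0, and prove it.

Claim: u_i = 2·4^i + 3·3^i.

Base case: u_0 = 5, and 2·4^0 + 3·3^0 = 2 + 3 = 5.
Assume u_j = 2·4^j + 3·3^j for some j ≥ 0.
Then u_{j+1} = 4u_j − 3·3^j = 4·(2·4^j + 3·3^j) − 3·3^j = 2·4^{j+1} + 12·3^j − 3·3^j = 2·4^{j+1} + 9·3^j = 2·4^{j+1} + 3·3^{j+1}.
This completes the inductive step, so u_i = 2·4^i + 3·3^i for all i ≥ 0.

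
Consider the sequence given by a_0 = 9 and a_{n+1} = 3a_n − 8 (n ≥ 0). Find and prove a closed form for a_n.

Claim: a_n = 5·3^n + 4.

Base case: a_0 = 9, and 5·3^0 + 4 = 5 + 4 = 9.
Assume a_r = 5·3^r + 4 for some r ≥ 0.
Then a_{r+1} = 3a_r − 8 = 3·(5·3^r + 4) − 8 = 15·3^r + 12 − 8 = 5·3^{r+1} + 4.
This completes the inductive step, so a_n = 5·3^n + 4 for all n ≥ 0.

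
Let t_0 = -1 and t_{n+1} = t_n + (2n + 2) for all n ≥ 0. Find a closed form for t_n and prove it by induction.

Claim: t_n = n^2 + n − 1.

Base case: t_0 = -1, and 0^2 + 0 − 1 = -1.
Assume t_k = k^2 + k − 1.
Then t_{k+1} = t_k + (2k + 2) = (k^2 + k − 1) + (2k + 2) = k^2 + 3k + 1,
and (k+1)^2 + (k+1) − 1 = k^2 + 3k + 1.
This completes the inductive step, so t_n = n^2 + n − 1 for all n ≥ 0.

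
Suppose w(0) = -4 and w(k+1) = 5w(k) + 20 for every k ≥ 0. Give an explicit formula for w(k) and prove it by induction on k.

Claim: w(k) = 5^k − 5.

Base case: w(0) = -4, and 5^0 − 5 = 1 − 5 = -4.
Assume w(r) = 5^r − 5 for some r ≥ 0.
Then w(r+1) = 5w(r) + 20 = 5·(5^r − 5) + 20 = 5^{r+1} − 25 + 20 = 5^{r+1} − 5.
Hence w(k) = 5^k − 5 for every k ≥ 0, by induction.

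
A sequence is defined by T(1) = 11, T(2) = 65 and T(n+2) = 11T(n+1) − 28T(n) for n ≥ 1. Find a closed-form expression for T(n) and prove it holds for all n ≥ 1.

Claim: T(n) = 7^n + 4^n.

Base cases: T(1) = 11 and 7^1 + 4^1 = 11; T(2) = 65 and 7^2 + 4^2 = 65.
Assume T(i) = 7^i + 4^i for all 1 ≤ i ≤ j, where j ≥ 2.
Then T(j+1) = 11T(j) − 28T(j−1) = 11·(7^j + 4^j) − 28·(7^{j−1} + 4^{j−1}) = (11·7 − 28)7^{j−1} + (11·4 − 28)4^{j−1} = 49·7^{j−1} + 16·4^{j−1} = 7^{j+1} + 4^{j+1}.
By strong induction, T(n) = 7^n + 4^n for all n ≥ 1.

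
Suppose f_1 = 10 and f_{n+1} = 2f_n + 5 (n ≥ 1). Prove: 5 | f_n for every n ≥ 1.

Base case: f_1 = 10 = 5·2, so 5 | f_1.
Assume 5 | f_r, so f_r = 5t for some integer t.
Then f_{r+1} = 2f_r + 5 = 2·(5t) + 5 = 5(2t + 1), so 5 | f_{r+1}.
This completes the inductive step, so 5 | f_n for all n ≥ 1.

5 | f_n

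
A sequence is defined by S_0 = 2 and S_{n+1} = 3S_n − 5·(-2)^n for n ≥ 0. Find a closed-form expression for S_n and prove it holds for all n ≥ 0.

Claim: S_n = 3^n + (-2)^n.

Base case: S_0 = 2, and 3^0 + (-2)^0 = 1 + 1 = 2.
Assume S_r = 3^r + (-2)^r for some r ≥ 0.
Then S_{r+1} = 3S_r − 5·(-2)^r = 3·(3^r + (-2)^r) − 5·(-2)^r = 3^{r+1} + 3·(-2)^r − 5·(-2)^r = 3^{r+1} − 2·(-2)^r = 3^{r+1} + (-2)^{r+1}.
This completes the inductive step, so S_n = 3^n + (-2)^n for all n ≥ 0.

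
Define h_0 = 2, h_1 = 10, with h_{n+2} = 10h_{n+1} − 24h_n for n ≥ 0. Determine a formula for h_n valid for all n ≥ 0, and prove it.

Claim: h_n = 4^n + 6^n.

Base cases: h_0 = 2 and 4^0 + 6^0 = 2; h_1 = 10 and 4^1 + 6^1 = 10.
Assume h_j = 4^j + 6^j for all 0 ≤ j ≤ k, where k ≥ 1.
Then h_{k+1} = 10h_k − 24h_{k−1} = 10·(4^k + 6^k) − 24·(4^{k−1} + 6^{k−1}) = (10·4 − 24)4^{k−1} + (10·6 − 24)6^{k−1} = 16·4^{k−1} + 36·6^{k−1} = 4^{k+1} + 6^{k+1}.
So the formula holds for k+1, and by strong induction h_n = 4^n + 6^n for all n ≥ 0.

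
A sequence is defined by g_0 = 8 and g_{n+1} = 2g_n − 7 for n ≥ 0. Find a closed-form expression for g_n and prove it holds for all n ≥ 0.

Claim: g_n = 2^n + 7.

Base case: g_0 = 8, and 2^0 + 7 = 1 + 7 = 8.
Assume g_r = 2^r + 7 for some r ≥ 0.
Then g_{r+1} = 2g_r − 7 = 2·(2^r + 7) − 7 = 2^{r+1} + 14 − 7 = 2^{r+1} + 7.
Hence g_n = 2^n + 7 for every n ≥ 0, by induction.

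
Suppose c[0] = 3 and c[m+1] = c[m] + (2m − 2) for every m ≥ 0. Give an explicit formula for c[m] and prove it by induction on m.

Claim: c[m] = m^2 − 3m + 3.

Base case: c[0] = 3, and 0^2 − 3·0 + 3 = 3.
Assume c[r] = r^2 − 3r + 3.
Then c[r+1] = c[r] + (2r − 2) = (r^2 − 3r + 3) + (2r − 2) = r^2 − r + 1,
and (r+1)^2 − 3·(r+1) + 3 = r^2 − r + 1.
Hence c[m] = m^2 − 3m + 3 for every m ≥ 0, by induction.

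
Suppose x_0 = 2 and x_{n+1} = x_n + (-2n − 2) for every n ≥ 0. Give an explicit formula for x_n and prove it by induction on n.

Claim: x_n = -n^2 − n + 2.

Base case: x_0 = 2, and -0^2 − 0 + 2 = 2.
Assume x_r = -r^2 − r + 2.
Then x_{r+1} = x_r + (-2r − 2) = (-r^2 − r + 2) + (-2r − 2) = -r^2 − 3r,
and -(r+1)^2 − (r+1) + 2 = -r^2 − 3r.
Hence x_n = -n^2 − n + 2 for every n ≥ 0, by induction.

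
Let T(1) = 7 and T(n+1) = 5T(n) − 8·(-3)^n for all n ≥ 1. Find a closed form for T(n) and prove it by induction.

Claim: T(n) = 2·5^n + (-3)^n.

Base case: T(1) = 7, and 2·5^1 + (-3)^1 = 10 − 3 = 7.
Assume T(r) = 2·5^r + (-3)^r for some r ≥ 1.
Then T(r+1) = 5T(r) − 8·(-3)^r = 5·(2·5^r + (-3)^r) − 8·(-3)^r = 2·5^{r+1} + 5·(-3)^r − 8·(-3)^r = 2·5^{r+1} − 3·(-3)^r = 2·5^{r+1} + (-3)^{r+1}.
So the formula holds for r+1, and by induction T(n) = 2·5^n + (-3)^n for all n ≥ 1.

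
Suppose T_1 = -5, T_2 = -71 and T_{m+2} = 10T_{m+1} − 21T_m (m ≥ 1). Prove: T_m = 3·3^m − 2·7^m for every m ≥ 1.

Base cases: T_1 = -5 and 3·3^1 − 2·7^1 = -5; T_2 = -71 and 3·3^2 − 2·7^2 = -71.
Assume T_j = 3·3^j − 2·7^j for all 1 ≤ j ≤ r, where r ≥ 2.
Then T_{r+1} = 10T_r − 21T_{r−1} = 10·(3·3^r − 2·7^r) − 21·(3·3^{r−1} − 2·7^{r−1}) = 3·(10·3 − 21)3^{r−1} − 2·(10·7 − 21)7^{r−1} = 27·3^{r−1} − 98·7^{r−1} = 3·3^{r+1} − 2·7^{r+1}.
By strong induction, T_m = 3·3^m − 2·7^m for all m ≥ 1.

T_m = 3·3^m − 2·7^m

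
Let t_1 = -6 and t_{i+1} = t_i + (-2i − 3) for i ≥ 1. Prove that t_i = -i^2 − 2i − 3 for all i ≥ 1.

Base case: t_1 = -6, and -1^2 − 2·1 − 3 = -6.
Assume t_r = -r^2 − 2r − 3.
Then t_{r+1} = t_r + (-2r − 3) = (-r^2 − 2r − 3) + (-2r − 3) = -r^2 − 4r − 6,
and -(r+1)^2 − 2·(r+1) − 3 = -r^2 − 4r − 6.
By induction, t_i = -i^2 − 2i − 3 for all i ≥ 1.

t_i = -i^2 − 2i − 3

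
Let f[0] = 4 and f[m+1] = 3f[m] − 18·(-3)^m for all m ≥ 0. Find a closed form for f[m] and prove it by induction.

Claim: f[m] = 3^m + 3·(-3)^m.

Base case: f[0] = 4, and 3^0 + 3·(-3)^0 = 1 + 3 = 4.
Assume f[j] = 3^j + 3·(-3)^j for some j ≥ 0.
Then f[j+1] = 3f[j] − 18·(-3)^j = 3·(3^j + 3·(-3)^j) − 18·(-3)^j = 3^{j+1} + 9·(-3)^j − 18·(-3)^j = 3^{j+1} − 9·(-3)^j = 3^{j+1} + 3·(-3)^{j+1}.
Hence f[m] = 3^m + 3·(-3)^m for every m ≥ 0, by induction.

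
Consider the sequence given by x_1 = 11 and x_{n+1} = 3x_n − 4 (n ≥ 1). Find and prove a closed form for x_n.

Claim: x_n = 3^{n+1} + 2.

Base case: x_1 = 11, and 3^{1+1} + 2 = 9 + 2 = 11.
Assume x_m = 3^{m+1} + 2 for some m ≥ 1.
Then x_{m+1} = 3x_m − 4 = 3·(3^{m+1} + 2) − 4 = 3^{m+2} + 6 − 4 = 3^{m+2} + 2.
This completes the inductive step, so x_n = 3^{n+1} + 2 for all n ≥ 1.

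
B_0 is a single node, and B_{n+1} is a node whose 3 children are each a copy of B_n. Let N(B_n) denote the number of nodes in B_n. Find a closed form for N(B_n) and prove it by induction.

Claim: N(B_n) = (3^{n+1} − 1)/2.

Base case: N(B_0) = 1, and (3^{0+1} − 1)/2 = 1.
Assume N(B_r) = (3^{r+1} − 1)/2.
Then N(B_{r+1}) = 1 + 3N(B_r) = 1 + 3·(3^{r+1} − 1)/2 = 1 + (3^{r+2} − 3)/2 = (2 + 3^{r+2} − 3)/2 = (3^{r+2} − 1)/2.
This completes the inductive step, so N(B_n) = (3^{n+1} − 1)/2 for all n ≥ 0.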